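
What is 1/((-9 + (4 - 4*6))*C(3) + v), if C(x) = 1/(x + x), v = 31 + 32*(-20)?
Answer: -6/3683 ≈ -0.0016291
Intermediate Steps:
v = -609 (v = 31 - 640 = -609)
C(x) = 1/(2*x)
1/((-9 + (4 - 4*6))*C(3) + v) = 1/((-9 + (4 - 4*6))*((½)/3) - 609) = 1/((-9 + (4 - 24))*((½)*(⅓)) - 609) = 1/((-9 - 20)*(⅙) - 609) = 1/(-29*⅙ - 609) = 1/(-29/6 - 609) = 1/(-3683/6) = -6/3683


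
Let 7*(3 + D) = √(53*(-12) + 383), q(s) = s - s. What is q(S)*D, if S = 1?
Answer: 0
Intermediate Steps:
q(s) = 0
D = -3 + I*√253/7 (D = -3 + √(53*(-12) + 383)/7 = -3 + √(-636 + 383)/7 = -3 + √(-253)/7 = -3 + (I*√253)/7 = -3 + I*√253/7 ≈ -3.0 + 2.2723*I)
q(S)*D = 0*(-3 + I*√253/7) = 0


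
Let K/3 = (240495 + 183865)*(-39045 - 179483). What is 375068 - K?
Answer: 278204001308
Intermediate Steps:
K = -278203626240 (K = 3*((240495 + 183865)*(-39045 - 179483)) = 3*(424360*(-218528)) = 3*(-92734542080) = -278203626240)
375068 - K = 375068 - 1*(-278203626240) = 375068 + 278203626240 = 278204001308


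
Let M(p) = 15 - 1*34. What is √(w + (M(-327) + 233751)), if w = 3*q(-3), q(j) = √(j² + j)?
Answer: √(233732 + 3*√6) ≈ 483.47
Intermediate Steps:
q(j) = √(j + j²)
M(p) = -19 (M(p) = 15 - 34 = -19)
w = 3*√6 (w = 3*√(-3*(1 - 3)) = 3*√(-3*(-2)) = 3*√6 ≈ 7.3485)
√(w + (M(-327) + 233751)) = √(3*√6 + (-19 + 233751)) = √(3*√6 + 233732) = √(233732 + 3*√6)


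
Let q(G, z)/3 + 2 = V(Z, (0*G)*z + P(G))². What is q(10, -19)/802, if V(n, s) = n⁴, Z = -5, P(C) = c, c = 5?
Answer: 1171869/802 ≈ 1461.2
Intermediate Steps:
P(C) = 5
q(G, z) = 1171869 (q(G, z) = -6 + 3*((-5)⁴)² = -6 + 3*625² = -6 + 3*390625 = -6 + 1171875 = 1171869)
q(10, -19)/802 = 1171869/802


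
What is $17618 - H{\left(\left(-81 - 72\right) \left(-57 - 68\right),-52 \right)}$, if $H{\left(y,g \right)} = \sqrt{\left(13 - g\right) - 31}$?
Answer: $17618 - \sqrt{34} \approx 17612.0$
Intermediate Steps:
$H{\left(y,g \right)} = \sqrt{-18 - g}$
$17618 - H{\left(\left(-81 - 72\right) \left(-57 - 68\right),-52 \right)} = 17618 - \sqrt{-18 - -52} = 17618 - \sqrt{-18 + 52} = 17618 - \sqrt{34}$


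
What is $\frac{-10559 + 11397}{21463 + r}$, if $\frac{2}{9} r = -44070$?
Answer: $- \frac{419}{88426} \approx -0.0047384$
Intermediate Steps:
$r = -198315$ ($r = \frac{9}{2} \left(-44070\right) = -198315$)
$\frac{-10559 + 11397}{21463 + r} = \frac{-10559 + 11397}{21463 - 198315} = \frac{838}{-176852} = 838 \left(- \frac{1}{176852}\right) = - \frac{419}{88426}$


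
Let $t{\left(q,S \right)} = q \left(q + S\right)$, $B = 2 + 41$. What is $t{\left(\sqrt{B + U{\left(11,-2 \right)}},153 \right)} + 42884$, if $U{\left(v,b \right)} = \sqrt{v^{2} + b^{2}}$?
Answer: $42927 + 5 \sqrt{5} + 153 \sqrt{43 + 5 \sqrt{5}} \approx 44064.0$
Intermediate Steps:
$B = 43$
$U{\left(v,b \right)} = \sqrt{b^{2} + v^{2}}$
$t{\left(q,S \right)} = q \left(S + q\right)$
$t{\left(\sqrt{B + U{\left(11,-2 \right)}},153 \right)} + 42884 = \sqrt{43 + \sqrt{\left(-2\right)^{2} + 11^{2}}} \left(153 + \sqrt{43 + \sqrt{\left(-2\right)^{2} + 11^{2}}}\right) + 42884 = \sqrt{43 + \sqrt{4 + 121}} \left(153 + \sqrt{43 + \sqrt{4 + 121}}\right) + 42884 = \sqrt{43 + \sqrt{125}} \left(153 + \sqrt{43 + \sqrt{125}}\right) + 42884 = \sqrt{43 + 5 \sqrt{5}} \left(153 + \sqrt{43 + 5 \sqrt{5}}\right) + 42884 = 42884 + \sqrt{43 + 5 \sqrt{5}} \left(153 + \sqrt{43 + 5 \sqrt{5}}\right)$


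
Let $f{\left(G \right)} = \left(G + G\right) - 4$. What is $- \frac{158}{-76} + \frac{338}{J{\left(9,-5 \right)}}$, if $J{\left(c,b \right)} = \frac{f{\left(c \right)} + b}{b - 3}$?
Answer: $- \frac{102041}{342} \approx -298.37$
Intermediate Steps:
$f{\left(G \right)} = -4 + 2 G$ ($f{\left(G \right)} = 2 G - 4 = -4 + 2 G$)
$J{\left(c,b \right)} = \frac{-4 + b + 2 c}{-3 + b}$ ($J{\left(c,b \right)} = \frac{\left(-4 + 2 c\right) + b}{b - 3} = \frac{-4 + b + 2 c}{-3 + b}$)
$- \frac{158}{-76} + \frac{338}{J{\left(9,-5 \right)}} = - \frac{158}{-76} + \frac{338}{\frac{1}{-3 - 5} \left(-4 - 5 + 2 \cdot 9\right)} = \left(-158\right) \left(- \frac{1}{76}\right) + \frac{338}{\frac{1}{-8} \left(-4 - 5 + 18\right)} = \frac{79}{38} + \frac{338}{\left(- \frac{1}{8}\right) 9} = \frac{79}{38} + \frac{338}{- \frac{9}{8}} = \frac{79}{38} + 338 \left(- \frac{8}{9}\right) = \frac{79}{38} - \frac{2704}{9} = - \frac{102041}{342}$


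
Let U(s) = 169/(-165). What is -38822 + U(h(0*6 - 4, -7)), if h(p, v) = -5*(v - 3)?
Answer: -6405799/165 ≈ -38823.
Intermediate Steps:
h(p, v) = 15 - 5*v (h(p, v) = -5*(-3 + v) = 15 - 5*v)
U(s) = -169/165 (U(s) = 169*(-1/165) = -169/165)
-38822 + U(h(0*6 - 4, -7)) = -38822 - 169/165 = -6405799/165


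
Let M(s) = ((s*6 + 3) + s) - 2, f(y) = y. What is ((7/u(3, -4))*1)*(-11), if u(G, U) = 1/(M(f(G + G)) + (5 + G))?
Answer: -3927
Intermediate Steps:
M(s) = 1 + 7*s (M(s) = ((6*s + 3) + s) - 2 = ((3 + 6*s) + s) - 2 = (3 + 7*s) - 2 = 1 + 7*s)
u(G, U) = 1/(6 + 15*G) (u(G, U) = 1/((1 + 7*(G + G)) + (5 + G)) = 1/((1 + 7*(2*G)) + (5 + G)) = 1/((1 + 14*G) + (5 + G)) = 1/(6 + 15*G))
((7/u(3, -4))*1)*(-11) = ((7/((1/(3*(2 + 5*3)))))*1)*(-11) = ((7/((1/(3*(2 + 15)))))*1)*(-11) = ((7/(((⅓)/17)))*1)*(-11) = ((7/(((⅓)*(1/17))))*1)*(-11) = ((7/(1/51))*1)*(-11) = ((7*51)*1)*(-11) = (357*1)*(-11) = 357*(-11) = -3927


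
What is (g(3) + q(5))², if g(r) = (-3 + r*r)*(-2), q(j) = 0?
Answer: 144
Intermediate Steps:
g(r) = 6 - 2*r² (g(r) = (-3 + r²)*(-2) = 6 - 2*r²)
(g(3) + q(5))² = ((6 - 2*3²) + 0)² = ((6 - 2*9) + 0)² = ((6 - 18) + 0)² = (-12 + 0)² = (-12)² = 144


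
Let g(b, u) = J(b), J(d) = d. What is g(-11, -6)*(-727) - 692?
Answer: 7305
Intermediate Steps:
g(b, u) = b
g(-11, -6)*(-727) - 692 = -11*(-727) - 692 = 7997 - 692 = 7305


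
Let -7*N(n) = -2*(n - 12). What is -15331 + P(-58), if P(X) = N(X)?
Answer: -15351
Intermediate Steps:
N(n) = -24/7 + 2*n/7 (N(n) = -(-2)*(n - 12)/7 = -(-2)*(-12 + n)/7 = -(24 - 2*n)/7 = -24/7 + 2*n/7)
P(X) = -24/7 + 2*X/7
-15331 + P(-58) = -15331 + (-24/7 + (2/7)*(-58)) = -15331 + (-24/7 - 116/7) = -15331 - 20 = -15351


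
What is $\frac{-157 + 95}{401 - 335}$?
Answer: $- \frac{31}{33} \approx -0.93939$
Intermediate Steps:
$\frac{-157 + 95}{401 - 335} = - \frac{62}{66} = \left(-62\right) \frac{1}{66} = - \frac{31}{33}$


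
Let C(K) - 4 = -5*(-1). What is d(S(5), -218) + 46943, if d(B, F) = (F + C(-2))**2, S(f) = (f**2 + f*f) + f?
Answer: 90624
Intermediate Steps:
C(K) = 9 (C(K) = 4 - 5*(-1) = 4 + 5 = 9)
S(f) = f + 2*f**2 (S(f) = (f**2 + f**2) + f = 2*f**2 + f = f + 2*f**2)
d(B, F) = (9 + F)**2 (d(B, F) = (F + 9)**2 = (9 + F)**2)
d(S(5), -218) + 46943 = (9 - 218)**2 + 46943 = (-209)**2 + 46943 = 43681 + 46943 = 90624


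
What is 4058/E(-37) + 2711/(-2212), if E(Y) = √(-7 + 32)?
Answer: 8962741/11060 ≈ 810.37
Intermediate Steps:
E(Y) = 5 (E(Y) = √25 = 5)
4058/E(-37) + 2711/(-2212) = 4058/5 + 2711/(-2212) = 4058*(⅕) + 2711*(-1/2212) = 4058/5 - 2711/2212 = 8962741/11060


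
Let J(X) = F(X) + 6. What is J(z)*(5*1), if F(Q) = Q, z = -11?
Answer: -25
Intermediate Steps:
J(X) = 6 + X (J(X) = X + 6 = 6 + X)
J(z)*(5*1) = (6 - 11)*(5*1) = -5*5 = -25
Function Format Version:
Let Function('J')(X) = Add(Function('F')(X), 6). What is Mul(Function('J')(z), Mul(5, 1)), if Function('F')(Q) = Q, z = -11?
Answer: -25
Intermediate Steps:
Function('J')(X) = Add(6, X) (Function('J')(X) = Add(X, 6) = Add(6, X))
Mul(Function('J')(z), Mul(5, 1)) = Mul(Add(6, -11), Mul(5, 1)) = Mul(-5, 5) = -25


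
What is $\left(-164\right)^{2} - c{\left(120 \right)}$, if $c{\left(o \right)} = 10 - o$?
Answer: $27006$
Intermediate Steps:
$\left(-164\right)^{2} - c{\left(120 \right)} = \left(-164\right)^{2} - \left(10 - 120\right) = 26896 - \left(10 - 120\right) = 26896 - -110 = 26896 + 110 = 27006$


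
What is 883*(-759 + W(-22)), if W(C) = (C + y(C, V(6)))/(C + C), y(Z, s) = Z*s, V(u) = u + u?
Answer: -1328915/2 ≈ -6.6446e+5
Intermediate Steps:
V(u) = 2*u
W(C) = 13/2 (W(C) = (C + C*(2*6))/(C + C) = (C + C*12)/((2*C)) = (C + 12*C)*(1/(2*C)) = (13*C)*(1/(2*C)) = 13/2)
883*(-759 + W(-22)) = 883*(-759 + 13/2) = 883*(-1505/2) = -1328915/2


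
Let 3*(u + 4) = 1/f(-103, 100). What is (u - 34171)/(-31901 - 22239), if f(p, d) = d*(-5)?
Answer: 51262501/81210000 ≈ 0.63123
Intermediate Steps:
f(p, d) = -5*d
u = -6001/1500 (u = -4 + 1/(3*((-5*100))) = -4 + (1/3)/(-500) = -4 + (1/3)*(-1/500) = -4 - 1/1500 = -6001/1500 ≈ -4.0007)
(u - 34171)/(-31901 - 22239) = (-6001/1500 - 34171)/(-31901 - 22239) = -51262501/1500/(-54140) = -51262501/1500*(-1/54140) = 51262501/81210000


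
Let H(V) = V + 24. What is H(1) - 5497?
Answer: -5472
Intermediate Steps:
H(V) = 24 + V
H(1) - 5497 = (24 + 1) - 5497 = 25 - 5497 = -5472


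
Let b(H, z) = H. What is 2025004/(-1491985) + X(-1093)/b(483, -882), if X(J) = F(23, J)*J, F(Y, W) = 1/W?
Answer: -976584947/720628755 ≈ -1.3552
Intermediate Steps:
X(J) = 1 (X(J) = J/J = 1)
2025004/(-1491985) + X(-1093)/b(483, -882) = 2025004/(-1491985) + 1/483 = 2025004*(-1/1491985) + 1*(1/483) = -2025004/1491985 + 1/483 = -976584947/720628755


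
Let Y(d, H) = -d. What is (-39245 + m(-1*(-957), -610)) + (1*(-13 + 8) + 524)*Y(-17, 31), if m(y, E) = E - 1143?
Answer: -32175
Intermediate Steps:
m(y, E) = -1143 + E
(-39245 + m(-1*(-957), -610)) + (1*(-13 + 8) + 524)*Y(-17, 31) = (-39245 + (-1143 - 610)) + (1*(-13 + 8) + 524)*(-1*(-17)) = (-39245 - 1753) + (1*(-5) + 524)*17 = -40998 + (-5 + 524)*17 = -40998 + 519*17 = -40998 + 8823 = -32175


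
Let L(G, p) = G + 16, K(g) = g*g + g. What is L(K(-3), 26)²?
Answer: 484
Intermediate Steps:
K(g) = g + g² (K(g) = g² + g = g + g²)
L(G, p) = 16 + G
L(K(-3), 26)² = (16 - 3*(1 - 3))² = (16 - 3*(-2))² = (16 + 6)² = 22² = 484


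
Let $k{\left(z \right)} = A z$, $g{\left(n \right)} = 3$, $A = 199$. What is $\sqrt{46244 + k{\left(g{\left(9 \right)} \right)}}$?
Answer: $\sqrt{46841} \approx 216.43$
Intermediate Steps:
$k{\left(z \right)} = 199 z$
$\sqrt{46244 + k{\left(g{\left(9 \right)} \right)}} = \sqrt{46244 + 199 \cdot 3} = \sqrt{46244 + 597} = \sqrt{46841}$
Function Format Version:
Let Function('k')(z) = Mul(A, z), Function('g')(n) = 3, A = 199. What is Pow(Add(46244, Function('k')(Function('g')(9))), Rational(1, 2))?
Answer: Pow(46841, Rational(1, 2)) ≈ 216.43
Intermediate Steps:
Function('k')(z) = Mul(199, z)
Pow(Add(46244, Function('k')(Function('g')(9))), Rational(1, 2)) = Pow(Add(46244, Mul(199, 3)), Rational(1, 2)) = Pow(Add(46244, 597), Rational(1, 2)) = Pow(46841, Rational(1, 2))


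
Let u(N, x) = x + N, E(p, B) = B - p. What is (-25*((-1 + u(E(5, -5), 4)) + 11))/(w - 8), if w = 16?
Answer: -25/2 ≈ -12.500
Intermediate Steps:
u(N, x) = N + x
(-25*((-1 + u(E(5, -5), 4)) + 11))/(w - 8) = (-25*((-1 + ((-5 - 1*5) + 4)) + 11))/(16 - 8) = -25*((-1 + ((-5 - 5) + 4)) + 11)/8 = -25*((-1 + (-10 + 4)) + 11)*(⅛) = -25*((-1 - 6) + 11)*(⅛) = -25*(-7 + 11)*(⅛) = -25*4*(⅛) = -100*⅛ = -25/2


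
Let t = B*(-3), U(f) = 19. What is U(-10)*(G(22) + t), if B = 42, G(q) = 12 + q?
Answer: -1748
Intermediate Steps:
t = -126 (t = 42*(-3) = -126)
U(-10)*(G(22) + t) = 19*((12 + 22) - 126) = 19*(34 - 126) = 19*(-92) = -1748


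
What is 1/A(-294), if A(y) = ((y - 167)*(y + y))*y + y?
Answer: -1/79694286 ≈ -1.2548e-8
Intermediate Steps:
A(y) = y + 2*y²*(-167 + y) (A(y) = ((-167 + y)*(2*y))*y + y = (2*y*(-167 + y))*y + y = 2*y²*(-167 + y) + y = y + 2*y²*(-167 + y))
1/A(-294) = 1/(-294*(1 - 334*(-294) + 2*(-294)²)) = 1/(-294*(1 + 98196 + 2*86436)) = 1/(-294*(1 + 98196 + 172872)) = 1/(-294*271069) = 1/(-79694286) = -1/79694286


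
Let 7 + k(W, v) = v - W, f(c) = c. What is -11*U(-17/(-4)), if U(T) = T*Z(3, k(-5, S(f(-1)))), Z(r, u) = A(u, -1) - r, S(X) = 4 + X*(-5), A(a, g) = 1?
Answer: 187/2 ≈ 93.500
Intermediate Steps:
S(X) = 4 - 5*X
k(W, v) = -7 + v - W (k(W, v) = -7 + (v - W) = -7 + v - W)
Z(r, u) = 1 - r
U(T) = -2*T (U(T) = T*(1 - 1*3) = T*(1 - 3) = T*(-2) = -2*T)
-11*U(-17/(-4)) = -(-22)*(-17/(-4)) = -(-22)*(-17*(-¼)) = -(-22)*17/4 = -11*(-17/2) = 187/2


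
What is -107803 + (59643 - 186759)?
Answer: -234919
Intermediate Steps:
-107803 + (59643 - 186759) = -107803 - 127116 = -234919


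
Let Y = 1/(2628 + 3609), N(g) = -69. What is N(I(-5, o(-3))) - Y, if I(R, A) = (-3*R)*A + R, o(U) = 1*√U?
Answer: -430354/6237 ≈ -69.000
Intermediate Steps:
o(U) = √U
I(R, A) = R - 3*A*R (I(R, A) = -3*A*R + R = R - 3*A*R)
Y = 1/6237 ≈ 0.00016033
N(I(-5, o(-3))) - Y = -69 - 1*1/6237 = -69 - 1/6237 = -430354/6237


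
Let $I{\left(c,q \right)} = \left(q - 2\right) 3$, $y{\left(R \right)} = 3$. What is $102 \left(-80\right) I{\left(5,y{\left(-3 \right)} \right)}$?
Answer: $-24480$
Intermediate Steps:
$I{\left(c,q \right)} = -6 + 3 q$ ($I{\left(c,q \right)} = \left(-2 + q\right) 3 = -6 + 3 q$)
$102 \left(-80\right) I{\left(5,y{\left(-3 \right)} \right)} = 102 \left(-80\right) \left(-6 + 3 \cdot 3\right) = - 8160 \left(-6 + 9\right) = \left(-8160\right) 3 = -24480$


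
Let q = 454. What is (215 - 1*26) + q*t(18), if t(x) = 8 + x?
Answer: 11993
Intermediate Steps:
(215 - 1*26) + q*t(18) = (215 - 1*26) + 454*(8 + 18) = (215 - 26) + 454*26 = 189 + 11804 = 11993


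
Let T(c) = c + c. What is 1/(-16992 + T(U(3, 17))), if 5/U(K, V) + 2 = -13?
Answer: -3/50978 ≈ -5.8849e-5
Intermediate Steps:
U(K, V) = -⅓ (U(K, V) = 5/(-2 - 13) = 5/(-15) = 5*(-1/15) = -⅓)
T(c) = 2*c
1/(-16992 + T(U(3, 17))) = 1/(-16992 + 2*(-⅓)) = 1/(-16992 - ⅔) = 1/(-50978/3) = -3/50978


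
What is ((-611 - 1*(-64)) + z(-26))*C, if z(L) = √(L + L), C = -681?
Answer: 372507 - 1362*I*√13 ≈ 3.7251e+5 - 4910.8*I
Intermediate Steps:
z(L) = √2*√L (z(L) = √(2*L) = √2*√L)
((-611 - 1*(-64)) + z(-26))*C = ((-611 - 1*(-64)) + √2*√(-26))*(-681) = ((-611 + 64) + √2*(I*√26))*(-681) = (-547 + 2*I*√13)*(-681) = 372507 - 1362*I*√13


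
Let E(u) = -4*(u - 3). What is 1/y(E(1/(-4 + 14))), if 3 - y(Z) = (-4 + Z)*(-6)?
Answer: 5/243 ≈ 0.020576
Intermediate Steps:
E(u) = 12 - 4*u (E(u) = -4*(-3 + u) = 12 - 4*u)
y(Z) = -21 + 6*Z (y(Z) = 3 - (-4 + Z)*(-6) = 3 - (24 - 6*Z) = 3 + (-24 + 6*Z) = -21 + 6*Z)
1/y(E(1/(-4 + 14))) = 1/(-21 + 6*(12 - 4/(-4 + 14))) = 1/(-21 + 6*(12 - 4/10)) = 1/(-21 + 6*(12 - 4*⅒)) = 1/(-21 + 6*(12 - ⅖)) = 1/(-21 + 6*(58/5)) = 1/(-21 + 348/5) = 1/(243/5) = 5/243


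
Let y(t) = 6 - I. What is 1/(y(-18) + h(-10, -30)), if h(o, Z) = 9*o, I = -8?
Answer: -1/76 ≈ -0.013158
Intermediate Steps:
y(t) = 14 (y(t) = 6 - 1*(-8) = 6 + 8 = 14)
1/(y(-18) + h(-10, -30)) = 1/(14 + 9*(-10)) = 1/(14 - 90) = 1/(-76) = -1/76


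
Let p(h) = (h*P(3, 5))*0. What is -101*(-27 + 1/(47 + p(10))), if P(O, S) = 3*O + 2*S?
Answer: 128068/47 ≈ 2724.9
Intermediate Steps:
P(O, S) = 2*S + 3*O
p(h) = 0 (p(h) = (h*(2*5 + 3*3))*0 = (h*(10 + 9))*0 = (h*19)*0 = (19*h)*0 = 0)
-101*(-27 + 1/(47 + p(10))) = -101*(-27 + 1/(47 + 0)) = -101*(-27 + 1/47) = -101*(-1268/47) = 128068/47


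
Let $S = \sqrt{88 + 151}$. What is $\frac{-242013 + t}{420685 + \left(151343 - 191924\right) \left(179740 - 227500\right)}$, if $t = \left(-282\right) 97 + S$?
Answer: $- \frac{269367}{1938569245} + \frac{\sqrt{239}}{1938569245} \approx -0.00013894$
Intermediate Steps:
$S = \sqrt{239} \approx 15.46$
$t = -27354 + \sqrt{239}$ ($t = \left(-282\right) 97 + \sqrt{239} = -27354 + \sqrt{239} \approx -27339.0$)
$\frac{-242013 + t}{420685 + \left(151343 - 191924\right) \left(179740 - 227500\right)} = \frac{-242013 - \left(27354 - \sqrt{239}\right)}{420685 + \left(151343 - 191924\right) \left(179740 - 227500\right)} = \frac{-269367 + \sqrt{239}}{420685 - -1938148560} = \frac{-269367 + \sqrt{239}}{420685 + 1938148560} = \frac{-269367 + \sqrt{239}}{1938569245} = \left(-269367 + \sqrt{239}\right) \frac{1}{1938569245} = - \frac{269367}{1938569245} + \frac{\sqrt{239}}{1938569245}$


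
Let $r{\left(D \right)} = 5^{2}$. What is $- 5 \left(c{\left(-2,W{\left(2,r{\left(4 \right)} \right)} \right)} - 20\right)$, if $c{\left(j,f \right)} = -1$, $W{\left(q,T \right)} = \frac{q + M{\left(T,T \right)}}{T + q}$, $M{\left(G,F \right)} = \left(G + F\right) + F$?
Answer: $105$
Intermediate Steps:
$r{\left(D \right)} = 25$
$M{\left(G,F \right)} = G + 2 F$ ($M{\left(G,F \right)} = \left(F + G\right) + F = G + 2 F$)
$W{\left(q,T \right)} = \frac{q + 3 T}{T + q}$ ($W{\left(q,T \right)} = \frac{q + \left(T + 2 T\right)}{T + q} = \frac{q + 3 T}{T + q}$)
$- 5 \left(c{\left(-2,W{\left(2,r{\left(4 \right)} \right)} \right)} - 20\right) = - 5 \left(-1 - 20\right) = \left(-5\right) \left(-21\right) = 105$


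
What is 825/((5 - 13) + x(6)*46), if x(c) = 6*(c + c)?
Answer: 825/3304 ≈ 0.24970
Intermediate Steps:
x(c) = 12*c (x(c) = 6*(2*c) = 12*c)
825/((5 - 13) + x(6)*46) = 825/((5 - 13) + (12*6)*46) = 825/(-8 + 72*46) = 825/(-8 + 3312) = 825/3304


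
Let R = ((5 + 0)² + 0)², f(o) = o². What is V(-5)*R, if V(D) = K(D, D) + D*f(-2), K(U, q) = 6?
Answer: -8750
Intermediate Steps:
V(D) = 6 + 4*D (V(D) = 6 + D*(-2)² = 6 + D*4 = 6 + 4*D)
R = 625 (R = (5² + 0)² = (25 + 0)² = 25² = 625)
V(-5)*R = (6 + 4*(-5))*625 = (6 - 20)*625 = -14*625 = -8750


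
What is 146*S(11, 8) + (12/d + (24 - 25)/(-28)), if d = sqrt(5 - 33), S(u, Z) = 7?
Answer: 28617/28 - 6*I*sqrt(7)/7 ≈ 1022.0 - 2.2678*I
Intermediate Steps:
d = 2*I*sqrt(7) (d = sqrt(-28) = 2*I*sqrt(7) ≈ 5.2915*I)
146*S(11, 8) + (12/d + (24 - 25)/(-28)) = 146*7 + (12/((2*I*sqrt(7))) + (24 - 25)/(-28)) = 1022 + (12*(-I*sqrt(7)/14) - 1*(-1/28)) = 1022 + (-6*I*sqrt(7)/7 + 1/28) = 1022 + (1/28 - 6*I*sqrt(7)/7) = 28617/28 - 6*I*sqrt(7)/7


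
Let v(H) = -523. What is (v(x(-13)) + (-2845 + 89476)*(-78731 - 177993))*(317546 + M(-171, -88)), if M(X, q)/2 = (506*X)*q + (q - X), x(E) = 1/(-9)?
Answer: -345753446221503696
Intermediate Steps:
x(E) = -⅑
M(X, q) = -2*X + 2*q + 1012*X*q (M(X, q) = 2*((506*X)*q + (q - X)) = 2*(506*X*q + (q - X)) = 2*(q - X + 506*X*q) = -2*X + 2*q + 1012*X*q)
(v(x(-13)) + (-2845 + 89476)*(-78731 - 177993))*(317546 + M(-171, -88)) = (-523 + (-2845 + 89476)*(-78731 - 177993))*(317546 + (-2*(-171) + 2*(-88) + 1012*(-171)*(-88))) = (-523 + 86631*(-256724))*(317546 + (342 - 176 + 15228576)) = (-523 - 22240256844)*(317546 + 15228742) = -22240257367*15546288 = -345753446221503696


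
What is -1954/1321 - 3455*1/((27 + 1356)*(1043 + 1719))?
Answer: -7468543139/5046016566 ≈ -1.4801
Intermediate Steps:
-1954/1321 - 3455*1/((27 + 1356)*(1043 + 1719)) = -1954*1/1321 - 3455/(2762*1383) = -1954/1321 - 3455/3819846 = -7468543139/5046016566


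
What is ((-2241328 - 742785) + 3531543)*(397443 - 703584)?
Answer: -167590767630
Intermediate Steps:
((-2241328 - 742785) + 3531543)*(397443 - 703584) = (-2984113 + 3531543)*(-306141) = 547430*(-306141) = -167590767630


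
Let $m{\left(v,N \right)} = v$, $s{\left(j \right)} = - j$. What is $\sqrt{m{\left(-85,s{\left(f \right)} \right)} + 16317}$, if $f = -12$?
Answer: $2 \sqrt{4058} \approx 127.4$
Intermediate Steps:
$\sqrt{m{\left(-85,s{\left(f \right)} \right)} + 16317} = \sqrt{-85 + 16317} = \sqrt{16232} = 2 \sqrt{4058}$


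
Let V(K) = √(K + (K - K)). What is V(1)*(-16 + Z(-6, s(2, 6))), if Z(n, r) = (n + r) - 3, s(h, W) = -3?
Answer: -28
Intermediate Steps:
V(K) = √K (V(K) = √(K + 0) = √K)
Z(n, r) = -3 + n + r
V(1)*(-16 + Z(-6, s(2, 6))) = √1*(-16 + (-3 - 6 - 3)) = 1*(-16 - 12) = 1*(-28) = -28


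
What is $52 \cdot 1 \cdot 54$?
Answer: $2808$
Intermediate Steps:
$52 \cdot 1 \cdot 54 = 52 \cdot 54 = 2808$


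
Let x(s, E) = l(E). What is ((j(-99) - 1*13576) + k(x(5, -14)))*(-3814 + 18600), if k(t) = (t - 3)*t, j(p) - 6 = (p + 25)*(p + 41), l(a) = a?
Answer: -133665440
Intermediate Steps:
j(p) = 6 + (25 + p)*(41 + p) (j(p) = 6 + (p + 25)*(p + 41) = 6 + (25 + p)*(41 + p))
x(s, E) = E
k(t) = t*(-3 + t) (k(t) = (-3 + t)*t = t*(-3 + t))
((j(-99) - 1*13576) + k(x(5, -14)))*(-3814 + 18600) = (((1031 + (-99)² + 66*(-99)) - 1*13576) - 14*(-3 - 14))*(-3814 + 18600) = (((1031 + 9801 - 6534) - 13576) - 14*(-17))*14786 = ((4298 - 13576) + 238)*14786 = (-9278 + 238)*14786 = -9040*14786 = -133665440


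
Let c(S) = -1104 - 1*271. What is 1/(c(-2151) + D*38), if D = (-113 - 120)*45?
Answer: -1/399805 ≈ -2.5012e-6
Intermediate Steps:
D = -10485 (D = -233*45 = -10485)
c(S) = -1375 (c(S) = -1104 - 271 = -1375)
1/(c(-2151) + D*38) = 1/(-1375 - 10485*38) = 1/(-1375 - 398430) = 1/(-399805) = -1/399805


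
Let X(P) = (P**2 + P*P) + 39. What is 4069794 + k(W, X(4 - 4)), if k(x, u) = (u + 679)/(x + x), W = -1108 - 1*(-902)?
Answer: 838377205/206 ≈ 4.0698e+6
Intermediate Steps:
X(P) = 39 + 2*P**2 (X(P) = (P**2 + P**2) + 39 = 2*P**2 + 39 = 39 + 2*P**2)
W = -206 (W = -1108 + 902 = -206)
k(x, u) = (679 + u)/(2*x) (k(x, u) = (679 + u)/((2*x)) = (679 + u)*(1/(2*x)) = (679 + u)/(2*x))
4069794 + k(W, X(4 - 4)) = 4069794 + (1/2)*(679 + (39 + 2*(4 - 4)**2))/(-206) = 4069794 + (1/2)*(-1/206)*(679 + (39 + 2*0**2)) = 4069794 + (1/2)*(-1/206)*(679 + (39 + 2*0)) = 4069794 + (1/2)*(-1/206)*(679 + (39 + 0)) = 4069794 + (1/2)*(-1/206)*(679 + 39) = 4069794 + (1/2)*(-1/206)*718 = 4069794 - 359/206 = 838377205/206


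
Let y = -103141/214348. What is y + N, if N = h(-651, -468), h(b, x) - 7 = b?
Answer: -138143253/214348 ≈ -644.48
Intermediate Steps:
h(b, x) = 7 + b
y = -103141/214348 (y = -103141*1/214348 = -103141/214348 ≈ -0.48118)
N = -644 (N = 7 - 651 = -644)
y + N = -103141/214348 - 644 = -138143253/214348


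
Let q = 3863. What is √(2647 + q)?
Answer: √6510 ≈ 80.685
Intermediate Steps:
√(2647 + q) = √(2647 + 3863) = √6510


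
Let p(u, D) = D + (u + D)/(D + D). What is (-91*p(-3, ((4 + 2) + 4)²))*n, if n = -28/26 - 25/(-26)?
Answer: 422037/400 ≈ 1055.1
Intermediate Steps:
p(u, D) = D + (D + u)/(2*D) (p(u, D) = D + (D + u)/((2*D)) = D + (D + u)*(1/(2*D)) = D + (D + u)/(2*D))
n = -3/26 (n = -28*1/26 - 25*(-1/26) = -14/13 + 25/26 = -3/26 ≈ -0.11538)
(-91*p(-3, ((4 + 2) + 4)²))*n = -91*(½ + ((4 + 2) + 4)² + (½)*(-3)/((4 + 2) + 4)²)*(-3/26) = -91*(½ + (6 + 4)² + (½)*(-3)/(6 + 4)²)*(-3/26) = -91*(½ + 10² + (½)*(-3)/10²)*(-3/26) = -91*(½ + 100 + (½)*(-3)/100)*(-3/26) = -91*(½ + 100 + (½)*(-3)*(1/100))*(-3/26) = -91*(½ + 100 - 3/200)*(-3/26) = -91*20097/200*(-3/26) = -1828827/200*(-3/26) = 422037/400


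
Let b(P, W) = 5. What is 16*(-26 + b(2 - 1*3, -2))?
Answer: -336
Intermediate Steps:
16*(-26 + b(2 - 1*3, -2)) = 16*(-26 + 5) = 16*(-21) = -336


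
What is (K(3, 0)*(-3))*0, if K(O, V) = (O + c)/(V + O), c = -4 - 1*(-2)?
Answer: 0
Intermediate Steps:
c = -2 (c = -4 + 2 = -2)
K(O, V) = (-2 + O)/(O + V) (K(O, V) = (O - 2)/(V + O) = (-2 + O)/(O + V))
(K(3, 0)*(-3))*0 = (((-2 + 3)/(3 + 0))*(-3))*0 = ((1/3)*(-3))*0 = (((⅓)*1)*(-3))*0 = ((⅓)*(-3))*0 = -1*0 = 0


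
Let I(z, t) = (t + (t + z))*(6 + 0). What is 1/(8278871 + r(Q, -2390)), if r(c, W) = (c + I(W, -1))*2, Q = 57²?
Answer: 1/8256665 ≈ 1.2111e-7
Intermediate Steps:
Q = 3249
I(z, t) = 6*z + 12*t (I(z, t) = (z + 2*t)*6 = 6*z + 12*t)
r(c, W) = -24 + 2*c + 12*W (r(c, W) = (c + (6*W + 12*(-1)))*2 = (c + (6*W - 12))*2 = (c + (-12 + 6*W))*2 = (-12 + c + 6*W)*2 = -24 + 2*c + 12*W)
1/(8278871 + r(Q, -2390)) = 1/(8278871 + (-24 + 2*3249 + 12*(-2390))) = 1/(8278871 + (-24 + 6498 - 28680)) = 1/(8278871 - 22206) = 1/8256665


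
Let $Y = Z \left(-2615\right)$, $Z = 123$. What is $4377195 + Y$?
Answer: $4055550$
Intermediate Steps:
$Y = -321645$ ($Y = 123 \left(-2615\right) = -321645$)
$4377195 + Y = 4377195 - 321645 = 4055550$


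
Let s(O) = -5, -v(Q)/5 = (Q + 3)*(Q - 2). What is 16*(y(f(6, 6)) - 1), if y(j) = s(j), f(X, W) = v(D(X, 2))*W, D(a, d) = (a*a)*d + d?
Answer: -96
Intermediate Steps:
D(a, d) = d + d*a**2 (D(a, d) = a**2*d + d = d*a**2 + d = d + d*a**2)
v(Q) = -5*(-2 + Q)*(3 + Q) (v(Q) = -5*(Q + 3)*(Q - 2) = -5*(3 + Q)*(-2 + Q) = -5*(-2 + Q)*(3 + Q))
f(X, W) = W*(20 - 10*X**2 - 5*(2 + 2*X**2)**2) (f(X, W) = (30 - 10*(1 + X**2) - 5*4*(1 + X**2)**2)*W = (30 - 5*(2 + 2*X**2) - 5*(2 + 2*X**2)**2)*W = (30 + (-10 - 10*X**2) - 5*(2 + 2*X**2)**2)*W = (20 - 10*X**2 - 5*(2 + 2*X**2)**2)*W = W*(20 - 10*X**2 - 5*(2 + 2*X**2)**2))
y(j) = -5
16*(y(f(6, 6)) - 1) = 16*(-5 - 1) = 16*(-6) = -96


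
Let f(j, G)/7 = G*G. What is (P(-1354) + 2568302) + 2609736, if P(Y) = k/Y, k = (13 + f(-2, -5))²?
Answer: 3505514054/677 ≈ 5.1780e+6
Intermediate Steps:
f(j, G) = 7*G² (f(j, G) = 7*(G*G) = 7*G²)
k = 35344 (k = (13 + 7*(-5)²)² = (13 + 7*25)² = (13 + 175)² = 188² = 35344)
P(Y) = 35344/Y
(P(-1354) + 2568302) + 2609736 = (35344/(-1354) + 2568302) + 2609736 = (35344*(-1/1354) + 2568302) + 2609736 = (-17672/677 + 2568302) + 2609736 = 1738722782/677 + 2609736 = 3505514054/677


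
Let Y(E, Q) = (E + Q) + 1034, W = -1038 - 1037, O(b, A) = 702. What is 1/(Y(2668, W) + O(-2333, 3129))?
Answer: 1/2329 ≈ 0.00042937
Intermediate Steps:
W = -2075
Y(E, Q) = 1034 + E + Q
1/(Y(2668, W) + O(-2333, 3129)) = 1/((1034 + 2668 - 2075) + 702) = 1/(1627 + 702) = 1/2329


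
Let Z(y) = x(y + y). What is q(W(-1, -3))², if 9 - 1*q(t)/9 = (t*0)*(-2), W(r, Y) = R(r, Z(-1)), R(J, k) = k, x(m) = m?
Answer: 6561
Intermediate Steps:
Z(y) = 2*y (Z(y) = y + y = 2*y)
W(r, Y) = -2 (W(r, Y) = 2*(-1) = -2)
q(t) = 81 (q(t) = 81 - 9*t*0*(-2) = 81 - 0*(-2) = 81 - 9*0 = 81 + 0 = 81)
q(W(-1, -3))² = 81² = 6561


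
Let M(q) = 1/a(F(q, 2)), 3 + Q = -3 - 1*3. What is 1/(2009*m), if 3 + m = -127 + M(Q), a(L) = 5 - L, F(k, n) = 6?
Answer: -1/263179 ≈ -3.7997e-6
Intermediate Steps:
Q = -9 (Q = -3 + (-3 - 1*3) = -3 + (-3 - 3) = -3 - 6 = -9)
M(q) = -1 (M(q) = 1/(5 - 1*6) = 1/(5 - 6) = 1/(-1) = -1)
m = -131 (m = -3 + (-127 - 1) = -3 - 128 = -131)
1/(2009*m) = 1/(2009*(-131)) = 1/(-263179) = -1/263179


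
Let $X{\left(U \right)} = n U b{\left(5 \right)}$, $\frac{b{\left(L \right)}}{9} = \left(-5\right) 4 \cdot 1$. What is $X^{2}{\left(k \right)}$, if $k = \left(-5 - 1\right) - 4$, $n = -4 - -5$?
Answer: $3240000$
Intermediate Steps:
$b{\left(L \right)} = -180$ ($b{\left(L \right)} = 9 \left(-5\right) 4 \cdot 1 = 9 \left(\left(-20\right) 1\right) = 9 \left(-20\right) = -180$)
$n = 1$ ($n = -4 + 5 = 1$)
$k = -10$ ($k = -6 - 4 = -10$)
$X{\left(U \right)} = - 180 U$ ($X{\left(U \right)} = 1 U \left(-180\right) = U \left(-180\right) = - 180 U$)
$X^{2}{\left(k \right)} = \left(\left(-180\right) \left(-10\right)\right)^{2} = 1800^{2} = 3240000$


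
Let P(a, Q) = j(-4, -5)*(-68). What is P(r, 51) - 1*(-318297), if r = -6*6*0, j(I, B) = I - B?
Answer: 318229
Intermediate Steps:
r = 0 (r = -36*0 = 0)
P(a, Q) = -68 (P(a, Q) = (-4 - 1*(-5))*(-68) = (-4 + 5)*(-68) = 1*(-68) = -68)
P(r, 51) - 1*(-318297) = -68 - 1*(-318297) = -68 + 318297 = 318229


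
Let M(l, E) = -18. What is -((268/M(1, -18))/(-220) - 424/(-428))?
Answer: -112109/105930 ≈ -1.0583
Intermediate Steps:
-((268/M(1, -18))/(-220) - 424/(-428)) = -((268/(-18))/(-220) - 424/(-428)) = -((268*(-1/18))*(-1/220) - 424*(-1/428)) = -(-134/9*(-1/220) + 106/107) = -(67/990 + 106/107) = -1*112109/105930 = -112109/105930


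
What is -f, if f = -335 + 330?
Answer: 5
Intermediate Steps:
f = -5
-f = -1*(-5) = 5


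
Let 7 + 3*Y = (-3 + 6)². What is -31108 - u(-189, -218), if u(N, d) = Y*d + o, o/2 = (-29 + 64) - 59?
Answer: -92744/3 ≈ -30915.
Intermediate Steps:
o = -48 (o = 2*((-29 + 64) - 59) = 2*(35 - 59) = 2*(-24) = -48)
Y = ⅔ (Y = -7/3 + (-3 + 6)²/3 = -7/3 + (⅓)*3² = -7/3 + (⅓)*9 = -7/3 + 3 = ⅔ ≈ 0.66667)
u(N, d) = -48 + 2*d/3 (u(N, d) = 2*d/3 - 48 = -48 + 2*d/3)
-31108 - u(-189, -218) = -31108 - (-48 + (⅔)*(-218)) = -31108 - (-48 - 436/3) = -31108 - 1*(-580/3) = -31108 + 580/3 = -92744/3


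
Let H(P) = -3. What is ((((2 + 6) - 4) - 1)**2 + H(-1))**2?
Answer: 36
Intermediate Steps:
((((2 + 6) - 4) - 1)**2 + H(-1))**2 = ((((2 + 6) - 4) - 1)**2 - 3)**2 = (((8 - 4) - 1)**2 - 3)**2 = ((4 - 1)**2 - 3)**2 = (3**2 - 3)**2 = (9 - 3)**2 = 6**2 = 36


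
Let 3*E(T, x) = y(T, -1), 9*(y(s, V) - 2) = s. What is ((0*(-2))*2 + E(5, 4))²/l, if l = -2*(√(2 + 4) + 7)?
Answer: -3703/62694 + 529*√6/62694 ≈ -0.038396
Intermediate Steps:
y(s, V) = 2 + s/9
E(T, x) = ⅔ + T/27 (E(T, x) = (2 + T/9)/3 = ⅔ + T/27)
l = -14 - 2*√6 (l = -2*(√6 + 7) = -2*(7 + √6) = -14 - 2*√6 ≈ -18.899)
((0*(-2))*2 + E(5, 4))²/l = ((0*(-2))*2 + (⅔ + (1/27)*5))²/(-14 - 2*√6) = (0*2 + (⅔ + 5/27))²/(-14 - 2*√6) = (0 + 23/27)²/(-14 - 2*√6) = (23/27)²/(-14 - 2*√6) = 529/(729*(-14 - 2*√6))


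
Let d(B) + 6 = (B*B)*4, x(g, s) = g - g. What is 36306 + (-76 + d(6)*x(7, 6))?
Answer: 36230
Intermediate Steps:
x(g, s) = 0
d(B) = -6 + 4*B² (d(B) = -6 + (B*B)*4 = -6 + B²*4 = -6 + 4*B²)
36306 + (-76 + d(6)*x(7, 6)) = 36306 + (-76 + (-6 + 4*6²)*0) = 36306 + (-76 + (-6 + 4*36)*0) = 36306 + (-76 + (-6 + 144)*0) = 36306 + (-76 + 138*0) = 36306 + (-76 + 0) = 36306 - 76 = 36230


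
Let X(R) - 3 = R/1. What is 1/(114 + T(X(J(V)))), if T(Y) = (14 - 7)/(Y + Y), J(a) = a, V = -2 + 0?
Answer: 2/235 ≈ 0.0085106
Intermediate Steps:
V = -2
X(R) = 3 + R (X(R) = 3 + R/1 = 3 + R*1 = 3 + R)
T(Y) = 7/(2*Y) (T(Y) = 7/((2*Y)) = 7*(1/(2*Y)) = 7/(2*Y))
1/(114 + T(X(J(V)))) = 1/(114 + 7/(2*(3 - 2))) = 1/(114 + (7/2)/1) = 1/(114 + (7/2)*1) = 1/(114 + 7/2) = 1/(235/2) = 2/235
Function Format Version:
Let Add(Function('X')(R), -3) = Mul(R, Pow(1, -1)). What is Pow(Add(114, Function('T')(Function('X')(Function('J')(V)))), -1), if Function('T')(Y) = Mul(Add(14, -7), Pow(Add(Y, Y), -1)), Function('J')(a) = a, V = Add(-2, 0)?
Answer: Rational(2, 235) ≈ 0.0085106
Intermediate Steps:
V = -2
Function('X')(R) = Add(3, R) (Function('X')(R) = Add(3, Mul(R, Pow(1, -1))) = Add(3, Mul(R, 1)) = Add(3, R))
Function('T')(Y) = Mul(Rational(7, 2), Pow(Y, -1)) (Function('T')(Y) = Mul(7, Pow(Mul(2, Y), -1)) = Mul(7, Mul(Rational(1, 2), Pow(Y, -1))) = Mul(Rational(7, 2), Pow(Y, -1)))
Pow(Add(114, Function('T')(Function('X')(Function('J')(V)))), -1) = Pow(Add(114, Mul(Rational(7, 2), Pow(Add(3, -2), -1))), -1) = Pow(Add(114, Mul(Rational(7, 2), Pow(1, -1))), -1) = Pow(Add(114, Mul(Rational(7, 2), 1)), -1) = Pow(Add(114, Rational(7, 2)), -1) = Pow(Rational(235, 2), -1) = Rational(2, 235)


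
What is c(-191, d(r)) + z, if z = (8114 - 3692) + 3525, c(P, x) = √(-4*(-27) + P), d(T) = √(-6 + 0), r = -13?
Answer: 7947 + I*√83 ≈ 7947.0 + 9.1104*I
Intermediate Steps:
d(T) = I*√6 (d(T) = √(-6) = I*√6)
c(P, x) = √(108 + P)
z = 7947 (z = 4422 + 3525 = 7947)
c(-191, d(r)) + z = √(108 - 191) + 7947 = √(-83) + 7947 = I*√83 + 7947 = 7947 + I*√83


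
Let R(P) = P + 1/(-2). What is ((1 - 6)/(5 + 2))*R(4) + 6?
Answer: 7/2 ≈ 3.5000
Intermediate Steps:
R(P) = -½ + P (R(P) = P - ½ = -½ + P)
((1 - 6)/(5 + 2))*R(4) + 6 = ((1 - 6)/(5 + 2))*(-½ + 4) + 6 = -5/7*(7/2) + 6 = -5*⅐*(7/2) + 6 = -5/7*7/2 + 6 = -5/2 + 6 = 7/2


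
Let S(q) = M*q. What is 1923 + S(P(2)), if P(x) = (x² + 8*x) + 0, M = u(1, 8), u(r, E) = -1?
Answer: 1903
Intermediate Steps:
M = -1
P(x) = x² + 8*x
S(q) = -q
1923 + S(P(2)) = 1923 - 2*(8 + 2) = 1923 - 2*10 = 1923 - 1*20 = 1923 - 20 = 1903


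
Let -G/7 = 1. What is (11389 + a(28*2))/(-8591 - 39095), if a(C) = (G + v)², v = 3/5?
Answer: -285749/1192150 ≈ -0.23969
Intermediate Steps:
v = ⅗ (v = 3*(⅕) = ⅗ ≈ 0.60000)
G = -7 (G = -7*1 = -7)
a(C) = 1024/25 (a(C) = (-7 + ⅗)² = (-32/5)² = 1024/25)
(11389 + a(28*2))/(-8591 - 39095) = (11389 + 1024/25)/(-8591 - 39095) = (285749/25)/(-47686) = (285749/25)*(-1/47686) = -285749/1192150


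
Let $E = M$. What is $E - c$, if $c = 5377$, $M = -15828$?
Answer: $-21205$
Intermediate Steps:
$E = -15828$
$E - c = -15828 - 5377 = -21205$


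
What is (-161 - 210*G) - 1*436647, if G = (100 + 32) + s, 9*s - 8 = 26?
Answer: -1395964/3 ≈ -4.6532e+5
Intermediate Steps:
s = 34/9 (s = 8/9 + (⅑)*26 = 8/9 + 26/9 = 34/9 ≈ 3.7778)
G = 1222/9 (G = (100 + 32) + 34/9 = 132 + 34/9 = 1222/9 ≈ 135.78)
(-161 - 210*G) - 1*436647 = (-161 - 210*1222/9) - 1*436647 = (-161 - 85540/3) - 436647 = -86023/3 - 436647 = -1395964/3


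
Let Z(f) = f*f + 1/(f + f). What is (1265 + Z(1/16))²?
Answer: 106203640321/65536 ≈ 1.6205e+6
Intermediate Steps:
Z(f) = f² + 1/(2*f)
(1265 + Z(1/16))² = (1265 + (½ + (1/16)³)/(1/16))² = (1265 + 16*(½ + 1/4096))² = (1265 + 16*(2049/4096))² = (1265 + 2049/256)² = (325889/256)² = 106203640321/65536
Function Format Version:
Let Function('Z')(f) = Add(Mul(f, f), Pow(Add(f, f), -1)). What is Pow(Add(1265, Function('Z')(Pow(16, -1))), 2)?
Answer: Rational(106203640321, 65536) ≈ 1.6205e+6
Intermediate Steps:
Function('Z')(f) = Add(Pow(f, 2), Mul(Rational(1, 2), Pow(f, -1))) (Function('Z')(f) = Add(Pow(f, 2), Pow(Mul(2, f), -1)) = Add(Pow(f, 2), Mul(Rational(1, 2), Pow(f, -1))))
Pow(Add(1265, Function('Z')(Pow(16, -1))), 2) = Pow(Add(1265, Mul(Pow(Pow(16, -1), -1), Add(Rational(1, 2), Pow(Pow(16, -1), 3)))), 2) = Pow(Add(1265, Mul(Pow(Rational(1, 16), -1), Add(Rational(1, 2), Pow(Rational(1, 16), 3)))), 2) = Pow(Add(1265, Mul(16, Add(Rational(1, 2), Rational(1, 4096)))), 2) = Pow(Add(1265, Mul(16, Rational(2049, 4096))), 2) = Pow(Add(1265, Rational(2049, 256)), 2) = Pow(Rational(325889, 256), 2) = Rational(106203640321, 65536)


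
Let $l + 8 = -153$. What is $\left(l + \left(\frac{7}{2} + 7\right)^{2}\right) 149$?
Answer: $- \frac{30247}{4} \approx -7561.8$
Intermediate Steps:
$l = -161$ ($l = -8 - 153 = -161$)
$\left(l + \left(\frac{7}{2} + 7\right)^{2}\right) 149 = \left(-161 + \left(\frac{7}{2} + 7\right)^{2}\right) 149 = \left(-161 + \left(\frac{21}{2}\right)^{2}\right) 149 = \left(-161 + \frac{441}{4}\right) 149 = \left(- \frac{203}{4}\right) 149 = - \frac{30247}{4}$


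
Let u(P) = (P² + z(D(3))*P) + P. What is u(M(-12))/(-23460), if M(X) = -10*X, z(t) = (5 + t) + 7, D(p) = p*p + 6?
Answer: -296/391 ≈ -0.75703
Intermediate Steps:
D(p) = 6 + p² (D(p) = p² + 6 = 6 + p²)
z(t) = 12 + t
u(P) = P² + 28*P (u(P) = (P² + (12 + (6 + 3²))*P) + P = (P² + (12 + (6 + 9))*P) + P = (P² + (12 + 15)*P) + P = (P² + 27*P) + P = P² + 28*P)
u(M(-12))/(-23460) = ((-10*(-12))*(28 - 10*(-12)))/(-23460) = (120*(28 + 120))*(-1/23460) = (120*148)*(-1/23460) = 17760*(-1/23460) = -296/391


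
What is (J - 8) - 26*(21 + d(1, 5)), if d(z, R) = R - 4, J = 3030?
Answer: 2450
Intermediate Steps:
d(z, R) = -4 + R
(J - 8) - 26*(21 + d(1, 5)) = (3030 - 8) - 26*(21 + (-4 + 5)) = 3022 - 26*(21 + 1) = 3022 - 26*22 = 3022 - 572 = 2450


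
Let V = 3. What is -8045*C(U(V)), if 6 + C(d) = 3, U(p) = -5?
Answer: 24135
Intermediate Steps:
C(d) = -3 (C(d) = -6 + 3 = -3)
-8045*C(U(V)) = -8045*(-3) = 24135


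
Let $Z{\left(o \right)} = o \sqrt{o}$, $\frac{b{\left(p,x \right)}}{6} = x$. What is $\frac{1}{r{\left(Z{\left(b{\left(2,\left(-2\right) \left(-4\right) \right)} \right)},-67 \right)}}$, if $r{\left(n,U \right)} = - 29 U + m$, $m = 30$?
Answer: $\frac{1}{1973} \approx 0.00050684$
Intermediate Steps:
$b{\left(p,x \right)} = 6 x$
$Z{\left(o \right)} = o^{\frac{3}{2}}$
$r{\left(n,U \right)} = 30 - 29 U$ ($r{\left(n,U \right)} = - 29 U + 30 = 30 - 29 U$)
$\frac{1}{r{\left(Z{\left(b{\left(2,\left(-2\right) \left(-4\right) \right)} \right)},-67 \right)}} = \frac{1}{30 - -1943} = \frac{1}{30 + 1943} = \frac{1}{1973}$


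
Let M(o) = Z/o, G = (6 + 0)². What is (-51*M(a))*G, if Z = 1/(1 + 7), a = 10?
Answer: -459/20 ≈ -22.950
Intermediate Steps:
G = 36 (G = 6² = 36)
Z = ⅛ (Z = 1/8 = ⅛ ≈ 0.12500)
M(o) = 1/(8*o)
(-51*M(a))*G = -51/(8*10)*36 = -51*1/80*36 = -51/80*36 = -459/20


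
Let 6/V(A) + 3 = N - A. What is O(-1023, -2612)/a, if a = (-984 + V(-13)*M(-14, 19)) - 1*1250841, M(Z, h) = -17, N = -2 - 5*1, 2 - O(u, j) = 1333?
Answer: 1331/1251859 ≈ 0.0010632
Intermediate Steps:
O(u, j) = -1331 (O(u, j) = 2 - 1*1333 = 2 - 1333 = -1331)
N = -7 (N = -2 - 5 = -7)
V(A) = 6/(-10 - A) (V(A) = 6/(-3 + (-7 - A)) = 6/(-10 - A))
a = -1251859 (a = (-984 - 6/(10 - 13)*(-17)) - 1*1250841 = (-984 - 6/(-3)*(-17)) - 1250841 = (-984 - 6*(-⅓)*(-17)) - 1250841 = (-984 + 2*(-17)) - 1250841 = (-984 - 34) - 1250841 = -1018 - 1250841 = -1251859)
O(-1023, -2612)/a = -1331/(-1251859) = -1331*(-1/1251859) = 1331/1251859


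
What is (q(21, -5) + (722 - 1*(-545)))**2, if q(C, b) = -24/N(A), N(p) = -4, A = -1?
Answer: 1620529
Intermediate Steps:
q(C, b) = 6 (q(C, b) = -24/(-4) = -24*(-1/4) = 6)
(q(21, -5) + (722 - 1*(-545)))**2 = (6 + (722 - 1*(-545)))**2 = (6 + (722 + 545))**2 = (6 + 1267)**2 = 1273**2 = 1620529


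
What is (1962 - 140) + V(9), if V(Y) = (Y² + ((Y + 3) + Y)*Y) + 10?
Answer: 2102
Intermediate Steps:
V(Y) = 10 + Y² + Y*(3 + 2*Y) (V(Y) = (Y² + ((3 + Y) + Y)*Y) + 10 = (Y² + (3 + 2*Y)*Y) + 10 = (Y² + Y*(3 + 2*Y)) + 10 = 10 + Y² + Y*(3 + 2*Y))
(1962 - 140) + V(9) = (1962 - 140) + (10 + 3*9 + 3*9²) = 1822 + (10 + 27 + 3*81) = 1822 + (10 + 27 + 243) = 1822 + 280 = 2102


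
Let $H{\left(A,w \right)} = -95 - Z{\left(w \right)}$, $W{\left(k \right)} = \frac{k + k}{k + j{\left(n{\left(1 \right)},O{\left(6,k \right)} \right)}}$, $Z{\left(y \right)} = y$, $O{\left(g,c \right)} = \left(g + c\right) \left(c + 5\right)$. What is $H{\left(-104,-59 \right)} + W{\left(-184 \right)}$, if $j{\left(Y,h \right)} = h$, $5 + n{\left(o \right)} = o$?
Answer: $- \frac{570388}{15839} \approx -36.012$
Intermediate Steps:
$O{\left(g,c \right)} = \left(5 + c\right) \left(c + g\right)$ ($O{\left(g,c \right)} = \left(c + g\right) \left(5 + c\right) = \left(5 + c\right) \left(c + g\right)$)
$n{\left(o \right)} = -5 + o$
$W{\left(k \right)} = \frac{2 k}{30 + k^{2} + 12 k}$ ($W{\left(k \right)} = \frac{k + k}{k + \left(k^{2} + 5 k + 5 \cdot 6 + k 6\right)} = \frac{2 k}{k + \left(k^{2} + 5 k + 30 + 6 k\right)} = \frac{2 k}{k + \left(30 + k^{2} + 11 k\right)} = \frac{2 k}{30 + k^{2} + 12 k}$)
$H{\left(A,w \right)} = -95 - w$
$H{\left(-104,-59 \right)} + W{\left(-184 \right)} = \left(-95 - -59\right) + 2 \left(-184\right) \frac{1}{30 + \left(-184\right)^{2} + 12 \left(-184\right)} = \left(-95 + 59\right) + 2 \left(-184\right) \frac{1}{30 + 33856 - 2208} = -36 + 2 \left(-184\right) \frac{1}{31678} = -36 - \frac{184}{15839} = - \frac{570388}{15839}$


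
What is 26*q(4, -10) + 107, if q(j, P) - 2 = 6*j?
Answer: 783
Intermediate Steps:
q(j, P) = 2 + 6*j
26*q(4, -10) + 107 = 26*(2 + 6*4) + 107 = 26*(2 + 24) + 107 = 26*26 + 107 = 676 + 107 = 783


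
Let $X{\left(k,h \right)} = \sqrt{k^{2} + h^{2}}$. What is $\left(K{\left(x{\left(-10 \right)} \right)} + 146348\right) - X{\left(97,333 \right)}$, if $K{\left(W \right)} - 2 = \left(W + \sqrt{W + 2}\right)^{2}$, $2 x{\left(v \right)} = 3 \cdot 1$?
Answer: $\frac{585423}{4} - \sqrt{120298} + \frac{3 \sqrt{14}}{2} \approx 1.4601 \cdot 10^{5}$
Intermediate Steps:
$X{\left(k,h \right)} = \sqrt{h^{2} + k^{2}}$
$x{\left(v \right)} = \frac{3}{2}$ ($x{\left(v \right)} = \frac{3 \cdot 1}{2} = \frac{1}{2} \cdot 3 = \frac{3}{2}$)
$K{\left(W \right)} = 2 + \left(W + \sqrt{2 + W}\right)^{2}$ ($K{\left(W \right)} = 2 + \left(W + \sqrt{W + 2}\right)^{2} = 2 + \left(W + \sqrt{2 + W}\right)^{2}$)
$\left(K{\left(x{\left(-10 \right)} \right)} + 146348\right) - X{\left(97,333 \right)} = \left(\left(2 + \left(\frac{3}{2} + \sqrt{2 + \frac{3}{2}}\right)^{2}\right) + 146348\right) - \sqrt{333^{2} + 97^{2}} = \left(\left(2 + \left(\frac{3}{2} + \sqrt{\frac{7}{2}}\right)^{2}\right) + 146348\right) - \sqrt{110889 + 9409} = \left(\left(2 + \left(\frac{3}{2} + \frac{\sqrt{14}}{2}\right)^{2}\right) + 146348\right) - \sqrt{120298} = \left(146350 + \left(\frac{3}{2} + \frac{\sqrt{14}}{2}\right)^{2}\right) - \sqrt{120298} = 146350 + \left(\frac{3}{2} + \frac{\sqrt{14}}{2}\right)^{2} - \sqrt{120298}$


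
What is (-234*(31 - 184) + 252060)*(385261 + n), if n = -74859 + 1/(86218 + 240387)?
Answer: 29183117140128882/326605 ≈ 8.9353e+10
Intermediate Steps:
n = -24449323694/326605 (n = -74859 + 1/326605 = -24449323694/326605 ≈ -74859.)
(-234*(31 - 184) + 252060)*(385261 + n) = (-234*(31 - 184) + 252060)*(385261 - 24449323694/326605) = (-234*(-153) + 252060)*(101378845211/326605) = (35802 + 252060)*(101378845211/326605) = 287862*(101378845211/326605) = 29183117140128882/326605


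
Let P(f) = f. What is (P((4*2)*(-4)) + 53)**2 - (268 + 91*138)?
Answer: -12385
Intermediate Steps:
(P((4*2)*(-4)) + 53)**2 - (268 + 91*138) = ((4*2)*(-4) + 53)**2 - (268 + 91*138) = (8*(-4) + 53)**2 - (268 + 12558) = (-32 + 53)**2 - 1*12826 = 21**2 - 12826 = 441 - 12826 = -12385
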